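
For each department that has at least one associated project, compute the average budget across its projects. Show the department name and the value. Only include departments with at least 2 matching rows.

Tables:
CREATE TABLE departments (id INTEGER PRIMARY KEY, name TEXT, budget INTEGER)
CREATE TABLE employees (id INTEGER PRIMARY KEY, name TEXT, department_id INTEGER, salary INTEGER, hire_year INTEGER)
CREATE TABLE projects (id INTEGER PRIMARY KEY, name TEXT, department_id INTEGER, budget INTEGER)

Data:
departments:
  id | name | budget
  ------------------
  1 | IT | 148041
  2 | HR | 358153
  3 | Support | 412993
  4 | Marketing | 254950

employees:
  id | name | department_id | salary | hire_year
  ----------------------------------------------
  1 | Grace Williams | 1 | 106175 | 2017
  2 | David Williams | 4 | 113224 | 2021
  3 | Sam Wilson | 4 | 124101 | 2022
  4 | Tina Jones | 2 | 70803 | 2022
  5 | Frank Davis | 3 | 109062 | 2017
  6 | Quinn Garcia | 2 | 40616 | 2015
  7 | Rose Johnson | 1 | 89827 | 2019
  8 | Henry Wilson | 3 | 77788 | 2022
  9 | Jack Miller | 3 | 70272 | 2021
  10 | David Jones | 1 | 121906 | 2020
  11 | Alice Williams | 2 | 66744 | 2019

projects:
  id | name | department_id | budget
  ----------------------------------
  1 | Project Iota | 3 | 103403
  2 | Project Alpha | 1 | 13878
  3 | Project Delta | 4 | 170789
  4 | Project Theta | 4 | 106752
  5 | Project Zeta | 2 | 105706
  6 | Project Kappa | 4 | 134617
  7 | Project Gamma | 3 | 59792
SELECT p.name, AVG(c.budget) AS avg_budget FROM projects c JOIN departments p ON c.department_id = p.id GROUP BY p.id, p.name HAVING COUNT(*) >= 2

Execution result:
name | avg_budget
Support | 81597.50
Marketing | 137386.00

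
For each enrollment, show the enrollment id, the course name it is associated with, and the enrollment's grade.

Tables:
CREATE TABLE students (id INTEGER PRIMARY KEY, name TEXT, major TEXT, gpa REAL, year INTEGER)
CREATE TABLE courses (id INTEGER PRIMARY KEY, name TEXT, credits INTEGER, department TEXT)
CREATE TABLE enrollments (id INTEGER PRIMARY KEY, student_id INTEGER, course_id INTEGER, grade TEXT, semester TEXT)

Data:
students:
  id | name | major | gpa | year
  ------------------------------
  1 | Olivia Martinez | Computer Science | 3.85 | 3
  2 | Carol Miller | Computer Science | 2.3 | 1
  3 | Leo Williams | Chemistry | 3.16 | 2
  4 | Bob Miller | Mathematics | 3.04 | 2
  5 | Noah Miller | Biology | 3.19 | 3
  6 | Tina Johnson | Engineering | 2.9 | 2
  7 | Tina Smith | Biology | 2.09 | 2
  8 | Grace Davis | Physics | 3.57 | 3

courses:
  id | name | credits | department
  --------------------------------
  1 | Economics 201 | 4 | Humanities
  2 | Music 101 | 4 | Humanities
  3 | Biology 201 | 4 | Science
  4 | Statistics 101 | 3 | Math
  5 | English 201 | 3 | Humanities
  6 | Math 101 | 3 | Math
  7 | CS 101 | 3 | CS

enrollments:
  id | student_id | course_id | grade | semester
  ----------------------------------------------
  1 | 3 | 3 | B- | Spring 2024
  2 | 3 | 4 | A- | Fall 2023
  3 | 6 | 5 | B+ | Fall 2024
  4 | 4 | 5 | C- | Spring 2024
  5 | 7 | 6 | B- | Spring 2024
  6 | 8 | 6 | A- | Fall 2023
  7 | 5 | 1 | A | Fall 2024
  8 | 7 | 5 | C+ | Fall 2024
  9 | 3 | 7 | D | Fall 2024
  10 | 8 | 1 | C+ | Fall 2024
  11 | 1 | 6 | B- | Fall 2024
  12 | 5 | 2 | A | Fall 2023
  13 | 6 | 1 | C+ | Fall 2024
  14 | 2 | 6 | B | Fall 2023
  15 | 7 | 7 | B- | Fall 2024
SELECT c.id, p.name AS course, c.grade FROM enrollments c JOIN courses p ON c.course_id = p.id

Execution result:
id | course | grade
1 | Biology 201 | B-
2 | Statistics 101 | A-
3 | English 201 | B+
4 | English 201 | C-
5 | Math 101 | B-
6 | Math 101 | A-
7 | Economics 201 | A
8 | English 201 | C+
9 | CS 101 | D
10 | Economics 201 | C+
11 | Math 101 | B-
12 | Music 101 | A
13 | Economics 201 | C+
14 | Math 101 | B
15 | CS 101 | B-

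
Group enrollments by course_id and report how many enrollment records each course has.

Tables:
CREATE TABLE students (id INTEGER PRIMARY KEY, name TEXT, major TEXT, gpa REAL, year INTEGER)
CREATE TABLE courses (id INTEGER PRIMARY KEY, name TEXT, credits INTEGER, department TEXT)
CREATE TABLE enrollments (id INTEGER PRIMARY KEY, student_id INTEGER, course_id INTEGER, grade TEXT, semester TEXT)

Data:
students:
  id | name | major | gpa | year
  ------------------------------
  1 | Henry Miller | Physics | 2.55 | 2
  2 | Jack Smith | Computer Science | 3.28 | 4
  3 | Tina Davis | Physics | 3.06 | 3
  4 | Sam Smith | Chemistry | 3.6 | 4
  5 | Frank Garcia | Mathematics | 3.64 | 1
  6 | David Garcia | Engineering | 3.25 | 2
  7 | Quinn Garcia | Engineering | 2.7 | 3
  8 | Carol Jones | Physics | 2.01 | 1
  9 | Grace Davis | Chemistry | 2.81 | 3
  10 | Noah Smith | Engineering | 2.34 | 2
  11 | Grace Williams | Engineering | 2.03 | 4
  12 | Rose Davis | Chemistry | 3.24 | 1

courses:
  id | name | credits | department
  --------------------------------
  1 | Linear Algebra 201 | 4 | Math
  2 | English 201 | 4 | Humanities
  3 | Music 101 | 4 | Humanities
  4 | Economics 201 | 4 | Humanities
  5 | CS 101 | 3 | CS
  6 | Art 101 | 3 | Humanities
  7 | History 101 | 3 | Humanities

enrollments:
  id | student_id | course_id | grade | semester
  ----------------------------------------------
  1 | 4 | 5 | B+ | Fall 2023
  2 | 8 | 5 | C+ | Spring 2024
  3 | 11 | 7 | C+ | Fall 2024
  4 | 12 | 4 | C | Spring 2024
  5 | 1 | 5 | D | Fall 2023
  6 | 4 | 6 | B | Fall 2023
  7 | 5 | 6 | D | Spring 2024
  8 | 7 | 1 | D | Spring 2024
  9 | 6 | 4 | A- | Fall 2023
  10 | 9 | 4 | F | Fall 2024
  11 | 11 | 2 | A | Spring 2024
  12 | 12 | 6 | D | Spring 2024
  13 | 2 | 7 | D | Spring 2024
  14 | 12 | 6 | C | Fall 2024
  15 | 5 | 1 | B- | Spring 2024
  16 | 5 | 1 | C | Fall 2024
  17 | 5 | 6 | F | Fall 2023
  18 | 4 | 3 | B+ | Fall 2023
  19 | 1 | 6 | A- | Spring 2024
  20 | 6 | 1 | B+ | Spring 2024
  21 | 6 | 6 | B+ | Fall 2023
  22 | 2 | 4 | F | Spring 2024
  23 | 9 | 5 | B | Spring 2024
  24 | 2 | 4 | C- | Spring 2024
SELECT course_id, COUNT(*) AS enrollment_count FROM enrollments GROUP BY course_id

Execution result:
course_id | enrollment_count
1 | 4
2 | 1
3 | 1
4 | 5
5 | 4
6 | 7
7 | 2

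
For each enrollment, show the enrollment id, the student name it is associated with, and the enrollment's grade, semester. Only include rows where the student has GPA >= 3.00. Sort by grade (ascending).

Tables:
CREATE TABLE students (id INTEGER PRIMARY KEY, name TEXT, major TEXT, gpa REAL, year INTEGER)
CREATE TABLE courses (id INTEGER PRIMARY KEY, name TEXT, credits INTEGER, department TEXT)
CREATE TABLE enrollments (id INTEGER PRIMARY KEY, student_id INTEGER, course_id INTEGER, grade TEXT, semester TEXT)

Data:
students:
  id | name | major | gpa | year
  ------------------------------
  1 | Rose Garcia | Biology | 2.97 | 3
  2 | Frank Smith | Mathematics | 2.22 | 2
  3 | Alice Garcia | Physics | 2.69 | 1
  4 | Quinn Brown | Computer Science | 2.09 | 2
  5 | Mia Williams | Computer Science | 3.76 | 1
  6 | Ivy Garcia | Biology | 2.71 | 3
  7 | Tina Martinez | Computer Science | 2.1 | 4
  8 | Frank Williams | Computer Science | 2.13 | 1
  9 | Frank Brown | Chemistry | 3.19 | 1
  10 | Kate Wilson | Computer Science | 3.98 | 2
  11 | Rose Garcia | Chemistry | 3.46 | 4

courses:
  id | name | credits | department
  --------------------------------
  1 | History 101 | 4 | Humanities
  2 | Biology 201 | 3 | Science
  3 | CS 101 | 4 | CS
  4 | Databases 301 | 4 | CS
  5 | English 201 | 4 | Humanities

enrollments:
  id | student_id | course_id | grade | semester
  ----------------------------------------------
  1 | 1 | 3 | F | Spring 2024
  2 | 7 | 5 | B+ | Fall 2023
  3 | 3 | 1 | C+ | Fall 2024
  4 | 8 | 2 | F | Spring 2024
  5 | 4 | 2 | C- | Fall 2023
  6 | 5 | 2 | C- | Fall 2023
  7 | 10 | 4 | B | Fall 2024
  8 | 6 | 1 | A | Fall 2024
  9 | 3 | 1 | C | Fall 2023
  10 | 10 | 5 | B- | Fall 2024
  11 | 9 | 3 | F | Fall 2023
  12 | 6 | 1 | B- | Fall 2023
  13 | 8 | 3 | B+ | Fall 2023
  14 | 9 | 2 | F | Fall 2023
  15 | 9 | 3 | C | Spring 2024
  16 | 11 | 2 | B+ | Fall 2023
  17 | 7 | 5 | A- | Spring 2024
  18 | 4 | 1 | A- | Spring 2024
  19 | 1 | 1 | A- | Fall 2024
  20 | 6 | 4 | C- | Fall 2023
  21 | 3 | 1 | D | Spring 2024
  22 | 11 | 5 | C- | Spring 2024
SELECT c.id, p.name AS student, c.grade, c.semester FROM enrollments c JOIN students p ON c.student_id = p.id WHERE p.gpa >= 3.0 ORDER BY c.grade ASC

Execution result:
id | student | grade | semester
7 | Kate Wilson | B | Fall 2024
16 | Rose Garcia | B+ | Fall 2023
10 | Kate Wilson | B- | Fall 2024
15 | Frank Brown | C | Spring 2024
6 | Mia Williams | C- | Fall 2023
22 | Rose Garcia | C- | Spring 2024
11 | Frank Brown | F | Fall 2023
14 | Frank Brown | F | Fall 2023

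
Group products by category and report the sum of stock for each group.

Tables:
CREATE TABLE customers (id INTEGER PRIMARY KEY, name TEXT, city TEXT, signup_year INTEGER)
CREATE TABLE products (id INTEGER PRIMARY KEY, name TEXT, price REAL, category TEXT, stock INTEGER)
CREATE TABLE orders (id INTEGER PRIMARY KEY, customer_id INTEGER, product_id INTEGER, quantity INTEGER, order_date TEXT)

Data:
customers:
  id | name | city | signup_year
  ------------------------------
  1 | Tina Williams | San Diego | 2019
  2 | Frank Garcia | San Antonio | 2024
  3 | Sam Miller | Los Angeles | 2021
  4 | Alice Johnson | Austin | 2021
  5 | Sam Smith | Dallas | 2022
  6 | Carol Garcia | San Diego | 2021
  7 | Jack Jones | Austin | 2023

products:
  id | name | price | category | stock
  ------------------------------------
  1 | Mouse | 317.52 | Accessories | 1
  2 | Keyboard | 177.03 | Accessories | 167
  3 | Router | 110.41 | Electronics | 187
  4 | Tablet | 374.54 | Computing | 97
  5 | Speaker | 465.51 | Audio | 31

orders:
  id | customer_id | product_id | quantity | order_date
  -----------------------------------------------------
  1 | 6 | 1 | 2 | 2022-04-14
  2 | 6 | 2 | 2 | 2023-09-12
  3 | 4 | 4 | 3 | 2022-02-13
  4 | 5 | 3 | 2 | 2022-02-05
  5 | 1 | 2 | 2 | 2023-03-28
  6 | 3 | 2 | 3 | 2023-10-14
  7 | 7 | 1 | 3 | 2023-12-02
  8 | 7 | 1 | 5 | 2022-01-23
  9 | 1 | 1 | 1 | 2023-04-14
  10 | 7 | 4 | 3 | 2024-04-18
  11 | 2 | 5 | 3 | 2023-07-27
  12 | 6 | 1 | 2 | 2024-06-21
SELECT category, SUM(stock) AS sum_stock FROM products GROUP BY category

Execution result:
category | sum_stock
Accessories | 168
Audio | 31
Computing | 97
Electronics | 187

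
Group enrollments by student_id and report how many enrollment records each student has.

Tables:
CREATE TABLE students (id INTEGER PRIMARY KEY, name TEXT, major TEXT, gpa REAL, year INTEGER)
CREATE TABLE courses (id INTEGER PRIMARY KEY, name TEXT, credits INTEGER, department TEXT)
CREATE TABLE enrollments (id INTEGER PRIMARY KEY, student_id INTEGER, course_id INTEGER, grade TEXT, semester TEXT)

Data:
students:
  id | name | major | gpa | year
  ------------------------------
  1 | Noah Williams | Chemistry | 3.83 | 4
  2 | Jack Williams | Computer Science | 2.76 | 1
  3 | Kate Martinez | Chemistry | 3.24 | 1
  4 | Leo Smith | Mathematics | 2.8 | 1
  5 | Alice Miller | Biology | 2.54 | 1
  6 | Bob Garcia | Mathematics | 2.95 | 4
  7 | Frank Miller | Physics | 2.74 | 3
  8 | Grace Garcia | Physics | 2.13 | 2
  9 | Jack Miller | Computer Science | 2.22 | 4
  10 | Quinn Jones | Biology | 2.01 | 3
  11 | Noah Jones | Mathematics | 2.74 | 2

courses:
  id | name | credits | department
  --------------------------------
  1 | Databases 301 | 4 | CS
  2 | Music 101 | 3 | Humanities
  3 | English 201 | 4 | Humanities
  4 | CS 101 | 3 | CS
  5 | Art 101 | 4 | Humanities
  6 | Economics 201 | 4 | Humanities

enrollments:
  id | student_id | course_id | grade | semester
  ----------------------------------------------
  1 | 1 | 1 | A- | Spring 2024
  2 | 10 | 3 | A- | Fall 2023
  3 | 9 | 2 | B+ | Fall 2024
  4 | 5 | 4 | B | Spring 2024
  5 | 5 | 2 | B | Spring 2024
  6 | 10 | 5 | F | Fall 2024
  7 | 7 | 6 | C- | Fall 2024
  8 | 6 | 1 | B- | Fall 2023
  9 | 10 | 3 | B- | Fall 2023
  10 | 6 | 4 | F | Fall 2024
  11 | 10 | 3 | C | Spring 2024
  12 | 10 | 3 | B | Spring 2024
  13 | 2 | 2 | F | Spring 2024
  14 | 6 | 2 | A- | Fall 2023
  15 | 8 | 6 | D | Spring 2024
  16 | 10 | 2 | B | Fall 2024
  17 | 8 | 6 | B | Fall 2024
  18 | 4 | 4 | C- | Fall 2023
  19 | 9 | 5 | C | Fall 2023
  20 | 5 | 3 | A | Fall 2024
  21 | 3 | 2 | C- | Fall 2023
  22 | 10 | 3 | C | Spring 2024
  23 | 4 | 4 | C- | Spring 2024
SELECT student_id, COUNT(*) AS enrollment_count FROM enrollments GROUP BY student_id

Execution result:
student_id | enrollment_count
1 | 1
2 | 1
3 | 1
4 | 2
5 | 3
6 | 3
7 | 1
8 | 2
9 | 2
10 | 7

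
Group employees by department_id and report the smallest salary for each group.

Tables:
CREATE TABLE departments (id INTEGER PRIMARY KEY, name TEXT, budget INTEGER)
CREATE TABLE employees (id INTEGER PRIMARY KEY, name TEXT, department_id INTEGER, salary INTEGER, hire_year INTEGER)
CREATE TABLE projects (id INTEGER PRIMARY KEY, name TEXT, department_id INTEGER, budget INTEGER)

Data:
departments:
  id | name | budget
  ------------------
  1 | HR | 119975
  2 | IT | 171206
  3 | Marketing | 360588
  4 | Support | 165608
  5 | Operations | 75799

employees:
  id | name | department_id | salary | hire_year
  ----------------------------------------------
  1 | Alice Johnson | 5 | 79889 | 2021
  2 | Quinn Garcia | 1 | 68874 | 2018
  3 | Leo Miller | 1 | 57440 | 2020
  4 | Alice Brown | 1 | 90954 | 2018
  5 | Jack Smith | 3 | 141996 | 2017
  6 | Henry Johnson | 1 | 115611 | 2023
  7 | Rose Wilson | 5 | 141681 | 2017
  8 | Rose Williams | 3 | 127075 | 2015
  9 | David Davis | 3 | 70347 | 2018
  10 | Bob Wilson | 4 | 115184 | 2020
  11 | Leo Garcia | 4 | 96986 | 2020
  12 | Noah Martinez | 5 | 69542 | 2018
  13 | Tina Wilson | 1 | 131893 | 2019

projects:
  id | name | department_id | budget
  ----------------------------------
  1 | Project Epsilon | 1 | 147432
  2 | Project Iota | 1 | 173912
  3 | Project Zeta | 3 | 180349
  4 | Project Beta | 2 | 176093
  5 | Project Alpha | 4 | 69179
SELECT department_id, MIN(salary) AS min_salary FROM employees GROUP BY department_id

Execution result:
department_id | min_salary
1 | 57440
3 | 70347
4 | 96986
5 | 69542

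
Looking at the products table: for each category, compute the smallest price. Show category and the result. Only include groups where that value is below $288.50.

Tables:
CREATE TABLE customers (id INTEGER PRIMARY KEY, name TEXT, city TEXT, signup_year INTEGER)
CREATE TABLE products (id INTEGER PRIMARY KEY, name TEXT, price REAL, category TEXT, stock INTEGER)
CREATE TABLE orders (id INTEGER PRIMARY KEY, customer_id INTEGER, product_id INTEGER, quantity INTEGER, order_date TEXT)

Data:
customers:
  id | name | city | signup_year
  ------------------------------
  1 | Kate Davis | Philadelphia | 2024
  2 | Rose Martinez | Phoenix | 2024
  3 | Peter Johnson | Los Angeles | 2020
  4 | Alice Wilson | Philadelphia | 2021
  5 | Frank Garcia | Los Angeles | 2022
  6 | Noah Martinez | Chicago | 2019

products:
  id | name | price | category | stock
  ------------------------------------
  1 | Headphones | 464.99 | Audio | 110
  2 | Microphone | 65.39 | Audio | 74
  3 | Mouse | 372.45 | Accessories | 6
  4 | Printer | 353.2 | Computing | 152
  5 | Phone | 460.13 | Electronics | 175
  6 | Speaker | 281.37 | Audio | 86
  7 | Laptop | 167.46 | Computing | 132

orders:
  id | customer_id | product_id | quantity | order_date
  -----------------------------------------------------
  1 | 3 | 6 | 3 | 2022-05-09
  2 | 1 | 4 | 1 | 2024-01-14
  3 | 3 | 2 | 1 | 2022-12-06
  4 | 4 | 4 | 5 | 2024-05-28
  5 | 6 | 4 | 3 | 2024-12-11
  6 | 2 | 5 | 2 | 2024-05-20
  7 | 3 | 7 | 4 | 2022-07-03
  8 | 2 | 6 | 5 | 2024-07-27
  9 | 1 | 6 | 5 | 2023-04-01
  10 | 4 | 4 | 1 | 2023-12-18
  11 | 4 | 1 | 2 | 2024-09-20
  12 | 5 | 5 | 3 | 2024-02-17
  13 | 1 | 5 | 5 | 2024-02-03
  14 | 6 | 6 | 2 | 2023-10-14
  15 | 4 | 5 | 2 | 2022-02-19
SELECT category, MIN(price) AS min_price FROM products GROUP BY category HAVING MIN(price) < 288.5

Execution result:
category | min_price
Audio | 65.39
Computing | 167.46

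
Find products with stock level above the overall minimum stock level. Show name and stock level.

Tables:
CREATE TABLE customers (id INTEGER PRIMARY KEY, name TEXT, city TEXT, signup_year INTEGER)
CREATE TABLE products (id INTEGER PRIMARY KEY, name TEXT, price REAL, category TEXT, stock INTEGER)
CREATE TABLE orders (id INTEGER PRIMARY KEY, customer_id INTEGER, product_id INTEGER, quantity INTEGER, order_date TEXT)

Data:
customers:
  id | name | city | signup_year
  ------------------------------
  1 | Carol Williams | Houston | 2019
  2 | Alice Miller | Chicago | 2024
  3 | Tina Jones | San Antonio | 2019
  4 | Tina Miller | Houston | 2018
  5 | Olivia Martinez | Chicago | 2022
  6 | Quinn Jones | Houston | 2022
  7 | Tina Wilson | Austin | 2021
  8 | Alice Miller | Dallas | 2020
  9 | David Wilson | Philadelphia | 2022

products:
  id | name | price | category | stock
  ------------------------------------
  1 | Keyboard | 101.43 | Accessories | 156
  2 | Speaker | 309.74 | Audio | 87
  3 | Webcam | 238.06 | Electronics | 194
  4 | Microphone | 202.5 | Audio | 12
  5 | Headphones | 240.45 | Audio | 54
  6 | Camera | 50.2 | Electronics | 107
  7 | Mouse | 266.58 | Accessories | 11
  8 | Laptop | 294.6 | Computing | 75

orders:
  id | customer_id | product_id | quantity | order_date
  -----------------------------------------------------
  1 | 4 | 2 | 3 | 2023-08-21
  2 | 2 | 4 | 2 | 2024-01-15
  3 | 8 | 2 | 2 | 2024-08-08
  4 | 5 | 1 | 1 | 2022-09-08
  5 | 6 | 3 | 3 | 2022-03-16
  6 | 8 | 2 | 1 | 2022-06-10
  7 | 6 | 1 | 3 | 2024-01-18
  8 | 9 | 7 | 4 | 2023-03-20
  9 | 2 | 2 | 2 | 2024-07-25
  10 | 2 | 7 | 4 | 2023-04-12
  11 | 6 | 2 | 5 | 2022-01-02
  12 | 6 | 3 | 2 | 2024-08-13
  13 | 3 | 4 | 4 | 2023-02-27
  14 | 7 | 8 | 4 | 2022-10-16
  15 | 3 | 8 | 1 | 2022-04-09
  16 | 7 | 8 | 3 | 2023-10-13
SELECT name, stock FROM products WHERE stock > (SELECT MIN(stock) FROM products)

Execution result:
name | stock
Keyboard | 156
Speaker | 87
Webcam | 194
Microphone | 12
Headphones | 54
Camera | 107
Laptop | 75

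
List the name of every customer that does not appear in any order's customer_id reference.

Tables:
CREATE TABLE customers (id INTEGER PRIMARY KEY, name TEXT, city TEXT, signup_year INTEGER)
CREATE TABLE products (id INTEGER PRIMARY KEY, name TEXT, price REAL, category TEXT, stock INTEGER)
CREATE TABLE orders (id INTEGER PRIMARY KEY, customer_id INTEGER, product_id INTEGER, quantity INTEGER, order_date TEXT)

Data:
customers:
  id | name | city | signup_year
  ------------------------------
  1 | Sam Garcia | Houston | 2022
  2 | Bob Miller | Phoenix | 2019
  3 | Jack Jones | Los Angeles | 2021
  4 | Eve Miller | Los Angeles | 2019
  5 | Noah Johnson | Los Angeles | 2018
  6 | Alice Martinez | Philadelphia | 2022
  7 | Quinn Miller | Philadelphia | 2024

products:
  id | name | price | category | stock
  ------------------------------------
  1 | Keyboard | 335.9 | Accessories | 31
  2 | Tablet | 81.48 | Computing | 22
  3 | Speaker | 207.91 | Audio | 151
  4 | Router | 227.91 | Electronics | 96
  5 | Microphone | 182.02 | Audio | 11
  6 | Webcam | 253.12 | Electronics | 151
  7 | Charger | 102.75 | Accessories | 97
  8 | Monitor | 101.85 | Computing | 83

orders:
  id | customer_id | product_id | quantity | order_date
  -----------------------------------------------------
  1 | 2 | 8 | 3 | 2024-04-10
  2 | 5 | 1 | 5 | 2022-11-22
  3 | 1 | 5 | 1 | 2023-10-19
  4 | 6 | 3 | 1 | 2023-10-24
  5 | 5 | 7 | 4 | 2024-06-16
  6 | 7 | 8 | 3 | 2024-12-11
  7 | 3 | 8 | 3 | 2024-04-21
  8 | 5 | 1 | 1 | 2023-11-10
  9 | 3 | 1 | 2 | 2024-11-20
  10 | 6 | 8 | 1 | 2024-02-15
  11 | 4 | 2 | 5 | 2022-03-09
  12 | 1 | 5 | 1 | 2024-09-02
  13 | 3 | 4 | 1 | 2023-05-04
SELECT p.name FROM customers p LEFT JOIN orders c ON c.customer_id = p.id WHERE c.id IS NULL

Execution result:
(no rows)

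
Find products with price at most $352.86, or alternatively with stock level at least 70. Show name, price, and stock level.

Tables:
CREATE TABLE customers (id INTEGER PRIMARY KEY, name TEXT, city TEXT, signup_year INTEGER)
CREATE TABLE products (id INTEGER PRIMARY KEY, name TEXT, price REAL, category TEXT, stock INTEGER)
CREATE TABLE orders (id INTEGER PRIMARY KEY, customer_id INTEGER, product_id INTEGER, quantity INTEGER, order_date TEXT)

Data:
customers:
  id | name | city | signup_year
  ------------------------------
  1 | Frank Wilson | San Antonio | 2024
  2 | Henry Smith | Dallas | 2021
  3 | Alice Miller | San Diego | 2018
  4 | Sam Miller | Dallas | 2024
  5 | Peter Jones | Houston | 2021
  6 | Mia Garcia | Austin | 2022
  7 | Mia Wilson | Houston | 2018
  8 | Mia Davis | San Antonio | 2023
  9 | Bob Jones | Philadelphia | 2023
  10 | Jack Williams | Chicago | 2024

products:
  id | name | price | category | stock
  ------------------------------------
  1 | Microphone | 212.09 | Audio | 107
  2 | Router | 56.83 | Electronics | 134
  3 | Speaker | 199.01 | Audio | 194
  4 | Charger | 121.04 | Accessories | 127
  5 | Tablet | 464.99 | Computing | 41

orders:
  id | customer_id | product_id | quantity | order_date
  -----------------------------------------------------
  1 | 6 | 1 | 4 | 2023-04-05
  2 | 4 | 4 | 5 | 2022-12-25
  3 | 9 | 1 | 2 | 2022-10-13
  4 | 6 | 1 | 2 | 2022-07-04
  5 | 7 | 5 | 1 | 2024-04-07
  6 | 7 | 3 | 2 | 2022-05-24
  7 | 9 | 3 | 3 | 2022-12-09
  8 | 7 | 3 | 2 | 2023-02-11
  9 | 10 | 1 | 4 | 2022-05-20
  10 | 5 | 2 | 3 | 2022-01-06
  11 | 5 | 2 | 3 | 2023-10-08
SELECT name, price, stock FROM products WHERE price <= 352.86 OR stock >= 70

Execution result:
name | price | stock
Microphone | 212.09 | 107
Router | 56.83 | 134
Speaker | 199.01 | 194
Charger | 121.04 | 127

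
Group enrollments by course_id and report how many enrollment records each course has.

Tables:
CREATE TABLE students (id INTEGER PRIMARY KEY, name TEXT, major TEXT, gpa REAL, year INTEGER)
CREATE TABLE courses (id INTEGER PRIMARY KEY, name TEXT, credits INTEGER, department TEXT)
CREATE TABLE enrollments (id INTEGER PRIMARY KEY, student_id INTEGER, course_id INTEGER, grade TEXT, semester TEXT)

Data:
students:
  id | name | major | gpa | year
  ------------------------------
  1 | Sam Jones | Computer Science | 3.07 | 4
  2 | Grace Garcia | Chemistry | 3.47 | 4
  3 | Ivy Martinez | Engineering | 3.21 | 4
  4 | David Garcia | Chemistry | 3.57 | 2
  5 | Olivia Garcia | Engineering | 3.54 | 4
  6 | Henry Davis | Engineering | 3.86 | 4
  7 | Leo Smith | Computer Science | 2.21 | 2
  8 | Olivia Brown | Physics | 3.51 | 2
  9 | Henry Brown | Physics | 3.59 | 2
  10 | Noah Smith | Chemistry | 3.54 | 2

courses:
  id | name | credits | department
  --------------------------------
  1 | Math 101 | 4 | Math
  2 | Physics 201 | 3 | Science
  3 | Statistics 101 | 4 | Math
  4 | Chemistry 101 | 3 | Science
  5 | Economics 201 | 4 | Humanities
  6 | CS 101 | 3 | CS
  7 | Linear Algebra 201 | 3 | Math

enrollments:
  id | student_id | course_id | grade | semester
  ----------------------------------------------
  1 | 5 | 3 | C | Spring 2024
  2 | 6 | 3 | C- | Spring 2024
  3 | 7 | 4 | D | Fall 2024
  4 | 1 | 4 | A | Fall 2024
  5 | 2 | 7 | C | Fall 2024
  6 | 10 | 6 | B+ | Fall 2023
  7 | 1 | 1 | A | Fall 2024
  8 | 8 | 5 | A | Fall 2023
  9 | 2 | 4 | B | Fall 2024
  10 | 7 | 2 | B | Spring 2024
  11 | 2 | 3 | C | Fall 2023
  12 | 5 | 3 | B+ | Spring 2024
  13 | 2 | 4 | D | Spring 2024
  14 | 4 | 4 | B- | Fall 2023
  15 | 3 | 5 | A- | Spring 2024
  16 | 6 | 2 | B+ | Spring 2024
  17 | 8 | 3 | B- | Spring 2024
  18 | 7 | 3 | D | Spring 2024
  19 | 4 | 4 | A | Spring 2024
SELECT course_id, COUNT(*) AS enrollment_count FROM enrollments GROUP BY course_id

Execution result:
course_id | enrollment_count
1 | 1
2 | 2
3 | 6
4 | 6
5 | 2
6 | 1
7 | 1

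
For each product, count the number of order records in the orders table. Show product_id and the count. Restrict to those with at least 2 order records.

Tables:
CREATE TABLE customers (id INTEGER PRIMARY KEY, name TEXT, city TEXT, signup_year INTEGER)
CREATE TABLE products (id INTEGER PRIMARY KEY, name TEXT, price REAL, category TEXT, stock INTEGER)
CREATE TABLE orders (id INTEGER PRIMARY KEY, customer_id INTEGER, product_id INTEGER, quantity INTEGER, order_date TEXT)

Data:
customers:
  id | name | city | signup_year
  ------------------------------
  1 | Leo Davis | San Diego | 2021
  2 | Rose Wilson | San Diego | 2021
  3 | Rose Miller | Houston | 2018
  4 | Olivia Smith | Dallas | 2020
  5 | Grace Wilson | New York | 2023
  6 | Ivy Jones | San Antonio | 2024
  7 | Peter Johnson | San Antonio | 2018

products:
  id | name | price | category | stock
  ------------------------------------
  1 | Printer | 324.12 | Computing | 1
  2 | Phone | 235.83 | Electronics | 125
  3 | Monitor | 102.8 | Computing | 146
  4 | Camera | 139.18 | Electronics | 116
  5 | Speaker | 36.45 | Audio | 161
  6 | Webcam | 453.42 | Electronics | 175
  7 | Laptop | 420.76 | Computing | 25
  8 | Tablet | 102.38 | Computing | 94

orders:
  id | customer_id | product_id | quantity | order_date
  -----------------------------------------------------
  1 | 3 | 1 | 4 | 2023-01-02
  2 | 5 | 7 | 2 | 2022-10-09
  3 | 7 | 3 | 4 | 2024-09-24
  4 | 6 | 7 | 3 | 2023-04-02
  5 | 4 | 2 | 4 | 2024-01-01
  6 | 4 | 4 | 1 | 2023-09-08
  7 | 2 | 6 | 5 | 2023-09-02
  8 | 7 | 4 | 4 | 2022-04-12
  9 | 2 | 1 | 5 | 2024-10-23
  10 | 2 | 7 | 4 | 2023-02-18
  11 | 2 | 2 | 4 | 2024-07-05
SELECT product_id, COUNT(*) AS order_count FROM orders GROUP BY product_id HAVING COUNT(*) >= 2

Execution result:
product_id | order_count
1 | 2
2 | 2
4 | 2
7 | 3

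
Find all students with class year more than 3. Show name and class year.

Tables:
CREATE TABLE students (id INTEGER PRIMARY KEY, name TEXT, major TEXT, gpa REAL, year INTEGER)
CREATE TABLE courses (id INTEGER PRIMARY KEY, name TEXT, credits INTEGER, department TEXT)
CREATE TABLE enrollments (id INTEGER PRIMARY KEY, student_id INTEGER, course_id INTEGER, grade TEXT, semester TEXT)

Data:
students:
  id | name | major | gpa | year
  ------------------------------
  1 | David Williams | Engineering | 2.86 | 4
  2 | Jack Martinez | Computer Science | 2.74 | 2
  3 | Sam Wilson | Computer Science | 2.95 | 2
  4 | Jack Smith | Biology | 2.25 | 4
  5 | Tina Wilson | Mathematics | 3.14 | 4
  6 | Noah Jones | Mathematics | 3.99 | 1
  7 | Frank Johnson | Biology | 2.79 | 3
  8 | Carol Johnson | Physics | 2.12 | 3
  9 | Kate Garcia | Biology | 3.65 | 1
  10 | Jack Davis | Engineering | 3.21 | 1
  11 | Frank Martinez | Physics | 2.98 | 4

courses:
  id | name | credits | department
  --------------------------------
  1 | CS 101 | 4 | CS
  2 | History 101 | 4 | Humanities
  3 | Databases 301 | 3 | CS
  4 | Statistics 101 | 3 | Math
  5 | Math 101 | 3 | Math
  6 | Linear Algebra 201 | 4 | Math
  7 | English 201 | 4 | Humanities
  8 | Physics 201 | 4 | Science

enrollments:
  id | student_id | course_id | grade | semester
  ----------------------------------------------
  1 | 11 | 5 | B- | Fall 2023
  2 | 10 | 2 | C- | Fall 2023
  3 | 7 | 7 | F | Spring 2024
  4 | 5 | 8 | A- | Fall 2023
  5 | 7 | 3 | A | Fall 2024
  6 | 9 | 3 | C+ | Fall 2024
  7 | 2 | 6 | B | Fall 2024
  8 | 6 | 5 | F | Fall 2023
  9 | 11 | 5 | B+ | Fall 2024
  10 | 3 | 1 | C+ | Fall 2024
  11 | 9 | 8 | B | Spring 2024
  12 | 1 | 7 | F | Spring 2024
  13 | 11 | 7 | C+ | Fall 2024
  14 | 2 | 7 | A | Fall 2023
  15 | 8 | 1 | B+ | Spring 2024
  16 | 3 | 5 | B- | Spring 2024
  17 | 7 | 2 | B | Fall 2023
SELECT name, year FROM students WHERE year > 3

Execution result:
name | year
David Williams | 4
Jack Smith | 4
Tina Wilson | 4
Frank Martinez | 4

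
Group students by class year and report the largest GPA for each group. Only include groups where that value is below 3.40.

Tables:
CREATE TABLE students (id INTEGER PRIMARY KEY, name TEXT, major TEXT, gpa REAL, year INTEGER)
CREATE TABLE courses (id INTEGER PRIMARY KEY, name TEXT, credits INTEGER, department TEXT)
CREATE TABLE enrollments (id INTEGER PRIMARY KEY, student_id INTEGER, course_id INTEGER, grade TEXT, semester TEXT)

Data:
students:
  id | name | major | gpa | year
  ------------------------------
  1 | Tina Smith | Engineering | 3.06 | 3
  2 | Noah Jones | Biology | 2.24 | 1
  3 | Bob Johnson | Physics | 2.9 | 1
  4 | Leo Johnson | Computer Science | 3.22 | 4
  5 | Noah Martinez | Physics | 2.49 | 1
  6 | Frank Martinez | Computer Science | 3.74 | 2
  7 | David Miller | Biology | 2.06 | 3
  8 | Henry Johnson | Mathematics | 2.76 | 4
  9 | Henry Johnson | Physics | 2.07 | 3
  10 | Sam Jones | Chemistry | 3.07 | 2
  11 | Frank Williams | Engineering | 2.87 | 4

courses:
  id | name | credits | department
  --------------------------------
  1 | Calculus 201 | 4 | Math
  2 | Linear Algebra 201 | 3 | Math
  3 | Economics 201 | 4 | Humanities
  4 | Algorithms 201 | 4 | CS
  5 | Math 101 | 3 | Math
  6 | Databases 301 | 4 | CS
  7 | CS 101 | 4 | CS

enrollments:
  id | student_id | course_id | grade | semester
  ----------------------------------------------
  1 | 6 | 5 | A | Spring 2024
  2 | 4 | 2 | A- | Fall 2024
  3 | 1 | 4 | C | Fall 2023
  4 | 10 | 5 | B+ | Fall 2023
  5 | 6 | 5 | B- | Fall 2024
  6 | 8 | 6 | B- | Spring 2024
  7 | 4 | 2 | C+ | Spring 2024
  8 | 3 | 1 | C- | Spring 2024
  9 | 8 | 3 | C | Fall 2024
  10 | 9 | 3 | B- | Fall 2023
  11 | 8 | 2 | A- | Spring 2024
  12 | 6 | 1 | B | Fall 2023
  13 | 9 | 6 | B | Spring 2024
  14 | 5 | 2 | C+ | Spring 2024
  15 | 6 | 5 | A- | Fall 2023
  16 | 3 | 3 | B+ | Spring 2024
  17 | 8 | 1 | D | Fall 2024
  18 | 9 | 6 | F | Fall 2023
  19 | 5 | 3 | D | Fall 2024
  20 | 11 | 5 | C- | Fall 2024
SELECT year, MAX(gpa) AS max_gpa FROM students GROUP BY year HAVING MAX(gpa) < 3.4

Execution result:
year | max_gpa
1 | 2.90
3 | 3.06
4 | 3.22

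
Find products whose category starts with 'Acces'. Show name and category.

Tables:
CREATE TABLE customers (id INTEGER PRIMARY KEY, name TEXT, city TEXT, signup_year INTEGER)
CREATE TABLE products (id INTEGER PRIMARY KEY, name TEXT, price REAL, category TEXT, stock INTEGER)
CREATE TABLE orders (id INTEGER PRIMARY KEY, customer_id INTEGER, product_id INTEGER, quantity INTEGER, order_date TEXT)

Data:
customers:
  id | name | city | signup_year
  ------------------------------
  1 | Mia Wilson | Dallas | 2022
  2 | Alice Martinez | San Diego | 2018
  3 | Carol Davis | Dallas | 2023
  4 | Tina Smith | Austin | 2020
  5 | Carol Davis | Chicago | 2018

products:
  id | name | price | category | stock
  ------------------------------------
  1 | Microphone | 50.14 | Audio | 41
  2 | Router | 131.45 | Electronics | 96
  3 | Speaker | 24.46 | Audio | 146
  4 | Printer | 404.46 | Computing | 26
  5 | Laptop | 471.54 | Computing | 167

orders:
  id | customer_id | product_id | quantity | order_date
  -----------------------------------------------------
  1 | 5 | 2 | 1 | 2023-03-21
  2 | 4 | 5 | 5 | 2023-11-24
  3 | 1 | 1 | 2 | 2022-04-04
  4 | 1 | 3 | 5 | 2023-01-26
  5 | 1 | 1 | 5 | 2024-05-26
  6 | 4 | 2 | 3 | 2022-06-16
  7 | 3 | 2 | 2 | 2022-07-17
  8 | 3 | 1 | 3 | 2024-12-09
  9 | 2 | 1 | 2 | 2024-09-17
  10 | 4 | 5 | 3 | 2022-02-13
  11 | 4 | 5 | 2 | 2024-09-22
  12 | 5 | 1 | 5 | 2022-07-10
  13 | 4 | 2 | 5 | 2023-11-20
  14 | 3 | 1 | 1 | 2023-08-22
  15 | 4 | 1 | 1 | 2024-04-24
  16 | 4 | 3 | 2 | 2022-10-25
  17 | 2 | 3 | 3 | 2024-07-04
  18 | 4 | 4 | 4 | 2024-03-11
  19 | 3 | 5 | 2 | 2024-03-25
SELECT name, category FROM products WHERE category LIKE 'Acces%'

Execution result:
(no rows)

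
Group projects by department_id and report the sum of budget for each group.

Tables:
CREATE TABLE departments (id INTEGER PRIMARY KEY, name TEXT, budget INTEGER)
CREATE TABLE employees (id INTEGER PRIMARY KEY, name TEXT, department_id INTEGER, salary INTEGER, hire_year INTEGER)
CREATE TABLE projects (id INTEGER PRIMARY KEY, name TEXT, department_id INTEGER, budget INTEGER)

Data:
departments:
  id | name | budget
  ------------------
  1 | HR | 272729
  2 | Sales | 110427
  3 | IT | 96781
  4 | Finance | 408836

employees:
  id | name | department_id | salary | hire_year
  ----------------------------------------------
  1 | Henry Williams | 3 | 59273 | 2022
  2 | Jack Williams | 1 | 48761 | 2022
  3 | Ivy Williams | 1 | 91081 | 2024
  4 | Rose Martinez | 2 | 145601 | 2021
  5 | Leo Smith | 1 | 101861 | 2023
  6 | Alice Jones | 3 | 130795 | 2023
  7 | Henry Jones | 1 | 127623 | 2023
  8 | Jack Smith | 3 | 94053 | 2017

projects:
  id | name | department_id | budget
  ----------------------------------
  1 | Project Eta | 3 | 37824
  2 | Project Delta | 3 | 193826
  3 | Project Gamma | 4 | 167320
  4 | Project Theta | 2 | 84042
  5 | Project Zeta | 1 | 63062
SELECT department_id, SUM(budget) AS sum_budget FROM projects GROUP BY department_id

Execution result:
department_id | sum_budget
1 | 63062
2 | 84042
3 | 231650
4 | 167320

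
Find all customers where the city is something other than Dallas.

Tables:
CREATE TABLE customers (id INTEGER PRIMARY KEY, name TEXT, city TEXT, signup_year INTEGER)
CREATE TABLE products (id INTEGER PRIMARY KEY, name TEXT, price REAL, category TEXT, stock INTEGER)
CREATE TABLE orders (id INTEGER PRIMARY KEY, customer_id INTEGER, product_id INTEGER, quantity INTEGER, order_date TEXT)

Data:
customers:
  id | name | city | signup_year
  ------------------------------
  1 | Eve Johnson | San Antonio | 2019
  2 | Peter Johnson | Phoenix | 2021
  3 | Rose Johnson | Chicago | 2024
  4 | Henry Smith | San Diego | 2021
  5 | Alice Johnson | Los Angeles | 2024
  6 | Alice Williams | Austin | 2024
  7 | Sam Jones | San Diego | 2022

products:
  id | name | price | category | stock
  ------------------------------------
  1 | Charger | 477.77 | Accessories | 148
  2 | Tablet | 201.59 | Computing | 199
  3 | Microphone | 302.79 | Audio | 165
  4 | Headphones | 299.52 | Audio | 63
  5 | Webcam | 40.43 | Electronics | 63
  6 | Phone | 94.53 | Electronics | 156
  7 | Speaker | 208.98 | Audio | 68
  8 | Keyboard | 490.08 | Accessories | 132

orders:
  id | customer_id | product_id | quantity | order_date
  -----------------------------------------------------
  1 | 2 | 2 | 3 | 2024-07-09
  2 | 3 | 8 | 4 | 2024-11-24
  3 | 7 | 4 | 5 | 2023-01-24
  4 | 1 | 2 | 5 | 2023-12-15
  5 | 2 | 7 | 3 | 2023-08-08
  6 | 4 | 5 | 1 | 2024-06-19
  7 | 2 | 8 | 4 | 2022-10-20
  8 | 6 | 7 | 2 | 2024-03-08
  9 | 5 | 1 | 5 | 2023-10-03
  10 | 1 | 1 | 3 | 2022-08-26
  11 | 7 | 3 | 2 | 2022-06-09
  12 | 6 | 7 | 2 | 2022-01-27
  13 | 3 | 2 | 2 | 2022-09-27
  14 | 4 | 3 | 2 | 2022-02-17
SELECT name, city FROM customers WHERE city <> 'Dallas'

Execution result:
name | city
Eve Johnson | San Antonio
Peter Johnson | Phoenix
Rose Johnson | Chicago
Henry Smith | San Diego
Alice Johnson | Los Angeles
Alice Williams | Austin
Sam Jones | San Diego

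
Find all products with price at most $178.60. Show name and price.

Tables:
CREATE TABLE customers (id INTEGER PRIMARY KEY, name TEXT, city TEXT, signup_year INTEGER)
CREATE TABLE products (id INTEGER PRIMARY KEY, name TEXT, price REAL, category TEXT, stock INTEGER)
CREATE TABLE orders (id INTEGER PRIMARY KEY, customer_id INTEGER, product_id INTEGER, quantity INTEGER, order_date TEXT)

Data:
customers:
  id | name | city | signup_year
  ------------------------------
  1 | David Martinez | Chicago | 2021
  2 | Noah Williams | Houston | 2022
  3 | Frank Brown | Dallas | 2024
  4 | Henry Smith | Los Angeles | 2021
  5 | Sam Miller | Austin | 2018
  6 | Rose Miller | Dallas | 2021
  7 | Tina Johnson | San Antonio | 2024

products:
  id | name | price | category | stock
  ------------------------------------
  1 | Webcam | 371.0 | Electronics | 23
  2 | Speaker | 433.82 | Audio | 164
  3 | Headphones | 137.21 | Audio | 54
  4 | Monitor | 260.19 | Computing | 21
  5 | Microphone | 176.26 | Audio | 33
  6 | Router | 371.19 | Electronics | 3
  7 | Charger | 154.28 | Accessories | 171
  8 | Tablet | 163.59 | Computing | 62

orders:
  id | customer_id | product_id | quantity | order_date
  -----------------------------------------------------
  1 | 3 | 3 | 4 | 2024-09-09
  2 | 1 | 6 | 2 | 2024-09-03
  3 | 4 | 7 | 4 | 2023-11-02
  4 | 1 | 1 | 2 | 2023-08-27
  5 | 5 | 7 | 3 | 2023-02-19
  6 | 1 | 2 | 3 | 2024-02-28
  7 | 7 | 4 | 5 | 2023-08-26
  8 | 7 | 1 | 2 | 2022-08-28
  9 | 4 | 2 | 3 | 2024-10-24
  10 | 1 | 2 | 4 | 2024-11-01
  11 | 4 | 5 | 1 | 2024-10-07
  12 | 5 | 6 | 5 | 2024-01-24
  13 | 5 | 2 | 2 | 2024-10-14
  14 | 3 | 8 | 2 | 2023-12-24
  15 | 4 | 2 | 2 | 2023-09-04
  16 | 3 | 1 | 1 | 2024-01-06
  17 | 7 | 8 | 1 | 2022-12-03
SELECT name, price FROM products WHERE price <= 178.6

Execution result:
name | price
Headphones | 137.21
Microphone | 176.26
Charger | 154.28
Tablet | 163.59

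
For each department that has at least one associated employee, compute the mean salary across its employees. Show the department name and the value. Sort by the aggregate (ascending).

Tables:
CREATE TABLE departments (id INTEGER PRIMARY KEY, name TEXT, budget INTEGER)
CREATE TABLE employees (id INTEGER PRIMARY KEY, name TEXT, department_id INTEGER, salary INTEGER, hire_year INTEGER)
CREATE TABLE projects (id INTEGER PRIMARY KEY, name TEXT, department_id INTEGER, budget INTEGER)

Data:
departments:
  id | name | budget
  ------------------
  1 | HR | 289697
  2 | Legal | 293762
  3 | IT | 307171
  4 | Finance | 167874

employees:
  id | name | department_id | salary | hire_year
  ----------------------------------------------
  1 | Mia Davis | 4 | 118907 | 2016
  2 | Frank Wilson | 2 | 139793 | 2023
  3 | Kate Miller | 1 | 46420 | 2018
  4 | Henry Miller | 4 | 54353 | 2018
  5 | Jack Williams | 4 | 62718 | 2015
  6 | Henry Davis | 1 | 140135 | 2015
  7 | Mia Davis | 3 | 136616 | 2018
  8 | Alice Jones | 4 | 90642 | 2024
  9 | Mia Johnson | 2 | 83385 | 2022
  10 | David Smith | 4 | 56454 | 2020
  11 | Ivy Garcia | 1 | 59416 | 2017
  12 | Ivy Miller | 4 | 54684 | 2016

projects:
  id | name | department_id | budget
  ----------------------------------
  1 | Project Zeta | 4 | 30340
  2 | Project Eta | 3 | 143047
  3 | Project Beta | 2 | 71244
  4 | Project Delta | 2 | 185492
SELECT p.name, AVG(c.salary) AS avg_salary FROM employees c JOIN departments p ON c.department_id = p.id GROUP BY p.id, p.name ORDER BY avg_salary ASC

Execution result:
name | avg_salary
Finance | 72959.67
HR | 81990.33
Legal | 111589.00
IT | 136616.00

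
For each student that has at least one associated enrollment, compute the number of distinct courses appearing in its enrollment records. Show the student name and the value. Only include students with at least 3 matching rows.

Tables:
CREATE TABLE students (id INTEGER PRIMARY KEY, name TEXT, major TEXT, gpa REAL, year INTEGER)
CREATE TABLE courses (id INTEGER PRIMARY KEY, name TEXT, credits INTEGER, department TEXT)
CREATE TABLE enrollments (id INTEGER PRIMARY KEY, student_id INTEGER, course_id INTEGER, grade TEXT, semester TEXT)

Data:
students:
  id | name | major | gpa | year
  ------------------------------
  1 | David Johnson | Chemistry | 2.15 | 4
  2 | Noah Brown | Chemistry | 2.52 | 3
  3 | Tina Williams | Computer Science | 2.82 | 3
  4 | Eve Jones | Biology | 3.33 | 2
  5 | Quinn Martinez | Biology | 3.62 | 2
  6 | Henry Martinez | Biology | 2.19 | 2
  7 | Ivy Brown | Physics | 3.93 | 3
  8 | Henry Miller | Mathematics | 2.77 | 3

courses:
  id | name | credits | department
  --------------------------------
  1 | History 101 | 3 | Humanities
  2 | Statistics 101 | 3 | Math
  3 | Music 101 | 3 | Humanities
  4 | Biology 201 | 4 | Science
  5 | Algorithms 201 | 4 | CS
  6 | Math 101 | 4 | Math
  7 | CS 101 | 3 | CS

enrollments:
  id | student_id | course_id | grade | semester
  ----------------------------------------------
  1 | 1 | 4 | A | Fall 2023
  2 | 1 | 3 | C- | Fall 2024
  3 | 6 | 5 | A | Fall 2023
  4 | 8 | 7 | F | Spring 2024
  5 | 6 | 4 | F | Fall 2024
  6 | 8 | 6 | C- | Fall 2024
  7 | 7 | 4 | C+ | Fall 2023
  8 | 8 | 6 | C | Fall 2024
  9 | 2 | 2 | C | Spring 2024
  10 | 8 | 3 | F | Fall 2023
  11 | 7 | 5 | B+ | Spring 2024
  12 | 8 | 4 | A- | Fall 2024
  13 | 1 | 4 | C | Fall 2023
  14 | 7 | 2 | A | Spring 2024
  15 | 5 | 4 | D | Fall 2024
SELECT p.name, COUNT(DISTINCT c.course_id) AS distinct_course_count FROM enrollments c JOIN students p ON c.student_id = p.id GROUP BY p.id, p.name HAVING COUNT(*) >= 3

Execution result:
name | distinct_course_count
David Johnson | 2
Ivy Brown | 3
Henry Miller | 4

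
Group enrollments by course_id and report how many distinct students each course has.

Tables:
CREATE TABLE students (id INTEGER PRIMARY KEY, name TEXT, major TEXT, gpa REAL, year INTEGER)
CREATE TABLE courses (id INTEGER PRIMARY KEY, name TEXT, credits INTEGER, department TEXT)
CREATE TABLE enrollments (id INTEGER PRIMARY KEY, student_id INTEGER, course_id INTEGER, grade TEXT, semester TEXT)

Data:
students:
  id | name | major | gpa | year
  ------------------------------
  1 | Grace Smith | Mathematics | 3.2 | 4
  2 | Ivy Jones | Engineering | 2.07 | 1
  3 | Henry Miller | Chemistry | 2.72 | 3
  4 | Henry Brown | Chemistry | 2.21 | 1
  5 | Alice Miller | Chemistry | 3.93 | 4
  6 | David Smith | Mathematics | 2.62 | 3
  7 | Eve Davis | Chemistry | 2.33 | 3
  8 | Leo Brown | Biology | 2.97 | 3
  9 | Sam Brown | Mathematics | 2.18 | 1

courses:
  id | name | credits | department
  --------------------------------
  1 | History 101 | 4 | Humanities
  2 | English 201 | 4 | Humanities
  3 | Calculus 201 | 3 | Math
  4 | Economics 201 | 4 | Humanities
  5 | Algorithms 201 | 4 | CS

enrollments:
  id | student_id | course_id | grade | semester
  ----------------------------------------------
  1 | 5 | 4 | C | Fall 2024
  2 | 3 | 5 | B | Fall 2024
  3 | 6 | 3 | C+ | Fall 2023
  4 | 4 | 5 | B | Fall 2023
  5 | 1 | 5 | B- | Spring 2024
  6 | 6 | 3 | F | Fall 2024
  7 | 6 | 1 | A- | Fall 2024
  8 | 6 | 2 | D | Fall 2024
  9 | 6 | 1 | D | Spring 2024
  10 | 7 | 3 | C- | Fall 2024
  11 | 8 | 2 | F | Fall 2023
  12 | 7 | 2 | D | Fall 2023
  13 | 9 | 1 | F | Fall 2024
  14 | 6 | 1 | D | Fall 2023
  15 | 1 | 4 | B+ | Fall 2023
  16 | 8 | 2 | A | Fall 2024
SELECT course_id, COUNT(DISTINCT student_id) AS distinct_student_count FROM enrollments GROUP BY course_id

Execution result:
course_id | distinct_student_count
1 | 2
2 | 3
3 | 2
4 | 2
5 | 3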